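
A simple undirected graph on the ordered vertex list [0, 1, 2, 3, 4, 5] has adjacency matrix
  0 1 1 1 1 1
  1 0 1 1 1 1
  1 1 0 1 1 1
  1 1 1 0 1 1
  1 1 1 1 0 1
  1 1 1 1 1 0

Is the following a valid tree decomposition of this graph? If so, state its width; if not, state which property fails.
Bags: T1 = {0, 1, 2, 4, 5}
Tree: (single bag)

A tree decomposition must satisfy three properties: every vertex lies in some bag; for every edge, both endpoints lie together in some bag; and for every vertex, the bags containing it form a connected subtree. Here vertex 3 appears in no bag, so the decomposition is invalid.

No — vertex 3 appears in no bag.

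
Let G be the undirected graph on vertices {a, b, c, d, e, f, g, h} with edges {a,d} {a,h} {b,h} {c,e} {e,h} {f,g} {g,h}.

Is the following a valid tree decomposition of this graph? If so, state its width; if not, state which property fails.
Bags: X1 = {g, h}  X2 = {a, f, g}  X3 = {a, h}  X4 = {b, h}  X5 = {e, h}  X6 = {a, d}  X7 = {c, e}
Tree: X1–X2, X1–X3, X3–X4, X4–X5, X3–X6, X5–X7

No — bags containing vertex a are not connected in the tree.

A tree decomposition must satisfy three properties: every vertex lies in some bag; for every edge, both endpoints lie together in some bag; and for every vertex, the bags containing it form a connected subtree. Here bags containing vertex a are not connected in the tree, so the decomposition is invalid.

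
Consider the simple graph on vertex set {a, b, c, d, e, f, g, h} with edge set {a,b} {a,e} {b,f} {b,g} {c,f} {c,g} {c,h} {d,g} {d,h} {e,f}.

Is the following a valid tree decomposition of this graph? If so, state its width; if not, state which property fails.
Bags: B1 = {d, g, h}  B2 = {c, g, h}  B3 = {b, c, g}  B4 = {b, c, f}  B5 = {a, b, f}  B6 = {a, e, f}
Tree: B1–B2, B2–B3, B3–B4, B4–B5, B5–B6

Yes; width 2.

Every vertex of G appears in some bag (union = {a, b, c, d, e, f, g, h}); every edge is covered by a bag; and for each vertex v the set of bags containing v is connected in the bag tree. The decomposition is therefore valid. The largest bag has 3 vertices, so the width is 2.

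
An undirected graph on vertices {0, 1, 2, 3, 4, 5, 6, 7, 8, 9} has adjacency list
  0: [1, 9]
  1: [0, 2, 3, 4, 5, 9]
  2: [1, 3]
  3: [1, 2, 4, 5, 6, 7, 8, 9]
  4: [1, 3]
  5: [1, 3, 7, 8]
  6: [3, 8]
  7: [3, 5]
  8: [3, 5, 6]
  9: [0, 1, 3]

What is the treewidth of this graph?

2

A width-2 tree decomposition is:
Bags: B1 = {1, 3, 9}  B2 = {1, 3, 5}  B3 = {1, 3, 4}  B4 = {3, 5, 8}  B5 = {3, 6, 8}  B6 = {3, 5, 7}  B7 = {1, 2, 3}  B8 = {0, 1, 9}
Tree: B1–B2, B2–B3, B2–B4, B4–B5, B4–B6, B3–B7, B1–B8
The largest bag has 3 vertices, giving width 2; this decomposition certifies tw(G) ≤ 2. On the other hand G contains the 3-clique {0, 1, 9}. A clique must lie in a single bag of any decomposition, so no decomposition can have width below 2. Therefore the treewidth is 2.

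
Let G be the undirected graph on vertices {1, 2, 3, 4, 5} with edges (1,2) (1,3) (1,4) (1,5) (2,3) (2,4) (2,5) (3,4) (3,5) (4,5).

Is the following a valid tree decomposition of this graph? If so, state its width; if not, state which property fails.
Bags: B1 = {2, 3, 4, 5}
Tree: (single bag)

A tree decomposition must satisfy three properties: every vertex lies in some bag; for every edge, both endpoints lie together in some bag; and for every vertex, the bags containing it form a connected subtree. Here vertex 1 appears in no bag, so the decomposition is invalid.

No — vertex 1 appears in no bag.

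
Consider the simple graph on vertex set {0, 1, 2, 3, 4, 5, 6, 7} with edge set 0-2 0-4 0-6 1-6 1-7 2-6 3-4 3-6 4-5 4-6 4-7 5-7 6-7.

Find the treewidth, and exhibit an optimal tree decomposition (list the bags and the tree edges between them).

Treewidth 2.
One such decomposition:
Bags: B1 = {0, 2, 6}  B2 = {0, 4, 6}  B3 = {4, 6, 7}  B4 = {3, 4, 6}  B5 = {4, 5, 7}  B6 = {1, 6, 7}
Tree: B1–B2, B2–B3, B2–B4, B3–B5, B3–B6

Every bag has size at most 3, so the width is 3 − 1 = 2 and tw(G) ≤ 2. Conversely, {4, 5, 7} is a clique of size 3, and the vertices of any clique must share a bag in every tree decomposition; so some bag has ≥ 3 vertices and tw(G) ≥ 2. Therefore the treewidth is 2.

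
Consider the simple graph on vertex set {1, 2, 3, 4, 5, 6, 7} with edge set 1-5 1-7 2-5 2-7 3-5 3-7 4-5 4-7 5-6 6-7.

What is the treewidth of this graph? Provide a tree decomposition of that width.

Treewidth 2.
One optimal decomposition is:
Bags: B1 = {4, 5, 7}  B2 = {2, 5, 7}  B3 = {3, 5, 7}  B4 = {5, 6, 7}  B5 = {1, 5, 7}
Tree: B1–B2, B2–B3, B3–B4, B4–B5

The largest bag has 3 vertices, giving width 2; this decomposition certifies tw(G) ≤ 2. For the lower bound, G contains the cycle 5–4–7–2–5, so G is not a forest; only forests have treewidth ≤ 1, hence tw(G) ≥ 2. Combining the bounds, tw(G) = 2.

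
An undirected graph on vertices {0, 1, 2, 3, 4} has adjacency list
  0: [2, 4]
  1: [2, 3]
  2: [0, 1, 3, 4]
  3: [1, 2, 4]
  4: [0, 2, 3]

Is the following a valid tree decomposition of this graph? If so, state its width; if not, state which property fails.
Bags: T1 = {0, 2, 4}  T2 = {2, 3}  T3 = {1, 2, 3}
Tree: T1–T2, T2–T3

No — edge (4,3) lies in no bag.

A tree decomposition must satisfy three properties: every vertex lies in some bag; for every edge, both endpoints lie together in some bag; and for every vertex, the bags containing it form a connected subtree. Here edge (4,3) lies in no bag, so the decomposition is invalid.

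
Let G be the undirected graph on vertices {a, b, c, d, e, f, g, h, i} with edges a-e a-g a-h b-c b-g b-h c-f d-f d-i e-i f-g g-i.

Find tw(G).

A width-3 tree decomposition is:
Bags: B1 = {b, c, d, f}  B2 = {b, d, f, g}  B3 = {b, d, g, i}  B4 = {b, g, h, i}  B5 = {a, g, h, i}  B6 = {a, e, h, i}
Tree: B1–B2, B2–B3, B3–B4, B4–B5, B5–B6
Each bag holds 4 vertices, so the decomposition has width 3, which upper-bounds the treewidth. For the lower bound: the 4 vertex sets {c,d,f}, {b}, {g}, {a,e,h,i} are disjoint, each induces a connected subgraph, and every pair is joined by at least one edge of G. Contracting each set to a single vertex therefore yields K_{4} as a minor, and since treewidth is minor-monotone, tw(G) ≥ tw(K_{4}) = 3. Hence tw(G) = 3 exactly.

3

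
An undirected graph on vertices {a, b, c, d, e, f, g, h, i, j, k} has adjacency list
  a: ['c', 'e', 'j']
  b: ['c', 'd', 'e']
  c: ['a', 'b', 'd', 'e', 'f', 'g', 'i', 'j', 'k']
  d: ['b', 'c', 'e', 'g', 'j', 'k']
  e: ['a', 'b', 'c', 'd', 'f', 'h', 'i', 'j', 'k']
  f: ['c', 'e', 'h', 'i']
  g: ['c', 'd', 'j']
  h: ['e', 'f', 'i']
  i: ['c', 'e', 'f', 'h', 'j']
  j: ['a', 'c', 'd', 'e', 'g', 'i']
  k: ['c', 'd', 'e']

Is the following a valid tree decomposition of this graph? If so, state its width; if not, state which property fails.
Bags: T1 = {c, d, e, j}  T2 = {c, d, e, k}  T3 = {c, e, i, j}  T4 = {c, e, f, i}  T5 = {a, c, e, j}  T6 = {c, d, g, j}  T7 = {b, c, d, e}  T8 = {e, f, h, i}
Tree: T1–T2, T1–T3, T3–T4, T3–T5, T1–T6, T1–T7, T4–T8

Yes; width 3.

Vertex coverage: the bags together contain {a, b, c, d, e, f, g, h, i, j, k}, the full vertex set. Edge coverage: each edge of G has both endpoints in at least one bag. Running intersection: for every vertex, the bags containing it form a connected subtree. All three properties hold, so this is a valid tree decomposition of width max|bag| − 1 = 3, and hence tw(G) ≤ 3.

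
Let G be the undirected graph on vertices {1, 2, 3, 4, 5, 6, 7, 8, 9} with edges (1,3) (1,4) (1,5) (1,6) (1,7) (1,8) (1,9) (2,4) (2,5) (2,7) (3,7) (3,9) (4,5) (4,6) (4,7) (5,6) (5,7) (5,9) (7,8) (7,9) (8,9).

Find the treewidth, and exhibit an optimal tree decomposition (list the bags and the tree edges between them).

Each bag holds 4 vertices, so the decomposition has width 3, which upper-bounds the treewidth. On the other hand G contains the 4-clique {1, 4, 5, 6}. A clique must lie in a single bag of any decomposition, so no decomposition can have width below 3. Therefore the treewidth is 3.

Treewidth 3.
One optimal decomposition is:
Bags: B1 = {1, 5, 7, 9}  B2 = {1, 4, 5, 7}  B3 = {1, 3, 7, 9}  B4 = {1, 7, 8, 9}  B5 = {1, 4, 5, 6}  B6 = {2, 4, 5, 7}
Tree: B1–B2, B1–B3, B3–B4, B2–B5, B2–B6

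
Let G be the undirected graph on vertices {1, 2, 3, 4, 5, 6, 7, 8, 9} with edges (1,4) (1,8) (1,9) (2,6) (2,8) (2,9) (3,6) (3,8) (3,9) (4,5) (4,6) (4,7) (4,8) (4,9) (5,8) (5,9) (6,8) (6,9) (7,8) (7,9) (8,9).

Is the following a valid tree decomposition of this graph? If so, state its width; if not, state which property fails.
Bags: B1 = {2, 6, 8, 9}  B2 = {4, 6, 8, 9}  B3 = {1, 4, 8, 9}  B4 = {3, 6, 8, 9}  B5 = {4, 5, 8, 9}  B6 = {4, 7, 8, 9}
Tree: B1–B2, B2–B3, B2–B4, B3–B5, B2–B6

Yes; width 3.

Every vertex of G appears in some bag (union = {1, 2, 3, 4, 5, 6, 7, 8, 9}); every edge is covered by a bag; and for each vertex v the set of bags containing v is connected in the bag tree. The decomposition is therefore valid. The largest bag has 4 vertices, so the width is 3.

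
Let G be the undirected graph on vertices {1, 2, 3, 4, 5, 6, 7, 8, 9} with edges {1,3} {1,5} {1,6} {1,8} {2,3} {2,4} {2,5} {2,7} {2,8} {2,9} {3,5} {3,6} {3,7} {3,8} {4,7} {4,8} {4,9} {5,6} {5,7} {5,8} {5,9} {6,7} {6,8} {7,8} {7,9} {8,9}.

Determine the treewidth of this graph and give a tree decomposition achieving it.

Every bag has size at most 5, so the width is 5 − 1 = 4 and tw(G) ≤ 4. For the lower bound, the 5 vertices {2, 4, 7, 8, 9} are pairwise adjacent, and any tree decomposition puts a clique entirely inside one bag — forcing width ≥ 4. Combining the bounds, tw(G) = 4.

Treewidth 4.
Bags: B1 = {2, 3, 5, 7, 8}  B2 = {2, 5, 7, 8, 9}  B3 = {3, 5, 6, 7, 8}  B4 = {2, 4, 7, 8, 9}  B5 = {1, 3, 5, 6, 8}
Tree: B1–B2, B1–B3, B2–B4, B3–B5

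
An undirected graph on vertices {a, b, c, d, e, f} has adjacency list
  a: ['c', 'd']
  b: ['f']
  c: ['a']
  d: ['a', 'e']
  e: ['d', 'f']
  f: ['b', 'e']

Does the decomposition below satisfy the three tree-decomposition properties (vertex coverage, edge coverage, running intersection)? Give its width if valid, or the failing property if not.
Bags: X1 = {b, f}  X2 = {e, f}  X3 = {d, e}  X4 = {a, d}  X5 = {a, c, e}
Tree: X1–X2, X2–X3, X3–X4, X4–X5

No — bags containing vertex e are not connected in the tree.

A tree decomposition must satisfy three properties: every vertex lies in some bag; for every edge, both endpoints lie together in some bag; and for every vertex, the bags containing it form a connected subtree. Here bags containing vertex e are not connected in the tree, so the decomposition is invalid.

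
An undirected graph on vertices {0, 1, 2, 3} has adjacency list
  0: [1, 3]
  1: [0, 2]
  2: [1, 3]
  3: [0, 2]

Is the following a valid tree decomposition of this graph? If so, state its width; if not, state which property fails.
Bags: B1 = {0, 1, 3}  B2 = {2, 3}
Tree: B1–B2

A tree decomposition must satisfy three properties: every vertex lies in some bag; for every edge, both endpoints lie together in some bag; and for every vertex, the bags containing it form a connected subtree. Here edge (1,2) lies in no bag, so the decomposition is invalid.

No — edge (1,2) lies in no bag.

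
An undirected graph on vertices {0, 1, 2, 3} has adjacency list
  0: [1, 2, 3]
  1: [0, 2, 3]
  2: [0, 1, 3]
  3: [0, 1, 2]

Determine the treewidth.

A width-3 tree decomposition is:
Bags: B1 = {0, 1, 2, 3}
Tree: (single bag)
With just one bag of size 4, the width is 4 − 1 = 3, so tw(G) ≤ 3. Conversely, {0, 1, 2, 3} is a clique of size 4, and the vertices of any clique must share a bag in every tree decomposition; so some bag has ≥ 4 vertices and tw(G) ≥ 3. Combining the bounds, tw(G) = 3.

3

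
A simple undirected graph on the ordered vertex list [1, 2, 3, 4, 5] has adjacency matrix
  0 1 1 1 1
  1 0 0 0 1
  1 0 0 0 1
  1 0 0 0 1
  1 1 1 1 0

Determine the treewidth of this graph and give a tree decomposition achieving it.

The largest bag has 3 vertices, giving width 2; this decomposition certifies tw(G) ≤ 2. Conversely, {1, 2, 5} is a clique of size 3, and the vertices of any clique must share a bag in every tree decomposition; so some bag has ≥ 3 vertices and tw(G) ≥ 2. Combining the bounds, tw(G) = 2.

Treewidth 2.
One optimal decomposition is:
Bags: B1 = {1, 3, 5}  B2 = {1, 2, 5}  B3 = {1, 4, 5}
Tree: B1–B2, B2–B3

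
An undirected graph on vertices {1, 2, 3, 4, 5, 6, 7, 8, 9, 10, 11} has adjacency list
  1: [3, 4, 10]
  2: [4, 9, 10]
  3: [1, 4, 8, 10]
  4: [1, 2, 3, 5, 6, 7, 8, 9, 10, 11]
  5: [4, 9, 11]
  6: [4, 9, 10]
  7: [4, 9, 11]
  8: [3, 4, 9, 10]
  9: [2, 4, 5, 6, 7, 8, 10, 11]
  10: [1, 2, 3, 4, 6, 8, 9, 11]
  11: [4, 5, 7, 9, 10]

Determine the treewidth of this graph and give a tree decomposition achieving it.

Every bag has size at most 4, so the width is 4 − 1 = 3 and tw(G) ≤ 3. On the other hand G contains the 4-clique {1, 3, 4, 10}. A clique must lie in a single bag of any decomposition, so no decomposition can have width below 3. Hence tw(G) = 3 exactly.

Treewidth 3.
One optimal decomposition is:
Bags: B1 = {4, 8, 9, 10}  B2 = {2, 4, 9, 10}  B3 = {4, 6, 9, 10}  B4 = {3, 4, 8, 10}  B5 = {4, 9, 10, 11}  B6 = {1, 3, 4, 10}  B7 = {4, 7, 9, 11}  B8 = {4, 5, 9, 11}
Tree: B1–B2, B1–B3, B1–B4, B2–B5, B4–B6, B5–B7, B7–B8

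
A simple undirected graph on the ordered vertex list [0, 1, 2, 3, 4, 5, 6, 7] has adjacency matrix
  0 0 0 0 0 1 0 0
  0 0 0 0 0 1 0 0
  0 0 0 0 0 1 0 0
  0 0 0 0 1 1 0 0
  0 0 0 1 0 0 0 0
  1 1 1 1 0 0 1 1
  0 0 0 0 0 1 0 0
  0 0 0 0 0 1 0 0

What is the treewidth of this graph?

A width-1 tree decomposition is:
Bags: B1 = {1, 5}  B2 = {3, 5}  B3 = {0, 5}  B4 = {5, 7}  B5 = {5, 6}  B6 = {3, 4}  B7 = {2, 5}
Tree: B1–B2, B2–B3, B2–B4, B3–B5, B2–B6, B5–B7
Every bag has size at most 2, so the width is 2 − 1 = 1 and tw(G) ≤ 1. Any graph with an edge has treewidth ≥ 1, and G has the edge 5–1. Hence tw(G) = 1 exactly.

1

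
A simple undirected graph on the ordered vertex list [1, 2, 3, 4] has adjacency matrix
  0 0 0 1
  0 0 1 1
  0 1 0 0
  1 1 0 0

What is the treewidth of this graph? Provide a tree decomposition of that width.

The largest bag has 2 vertices, giving width 1; this decomposition certifies tw(G) ≤ 1. G has an edge, so its treewidth is at least 1. Therefore the treewidth is 1.

Treewidth 1.
Bags: B1 = {2, 3}  B2 = {2, 4}  B3 = {1, 4}
Tree: B1–B2, B2–B3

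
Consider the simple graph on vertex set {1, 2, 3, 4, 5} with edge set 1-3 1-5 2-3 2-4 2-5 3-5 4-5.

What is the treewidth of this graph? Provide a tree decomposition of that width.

Every bag has size at most 3, so the width is 3 − 1 = 2 and tw(G) ≤ 2. On the other hand G contains the 3-clique {1, 3, 5}. A clique must lie in a single bag of any decomposition, so no decomposition can have width below 2. Therefore the treewidth is 2.

Treewidth 2.
One such decomposition:
Bags: B1 = {1, 3, 5}  B2 = {2, 3, 5}  B3 = {2, 4, 5}
Tree: B1–B2, B2–B3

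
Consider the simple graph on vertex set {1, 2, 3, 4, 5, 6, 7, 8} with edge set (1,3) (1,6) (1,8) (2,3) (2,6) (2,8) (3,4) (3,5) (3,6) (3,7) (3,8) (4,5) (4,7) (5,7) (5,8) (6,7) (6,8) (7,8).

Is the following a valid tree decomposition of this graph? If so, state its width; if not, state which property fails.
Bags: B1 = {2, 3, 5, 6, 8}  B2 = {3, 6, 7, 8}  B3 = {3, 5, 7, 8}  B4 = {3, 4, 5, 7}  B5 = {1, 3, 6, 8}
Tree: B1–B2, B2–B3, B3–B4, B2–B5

No — bags containing vertex 5 are not connected in the tree.

A tree decomposition must satisfy three properties: every vertex lies in some bag; for every edge, both endpoints lie together in some bag; and for every vertex, the bags containing it form a connected subtree. Here bags containing vertex 5 are not connected in the tree, so the decomposition is invalid.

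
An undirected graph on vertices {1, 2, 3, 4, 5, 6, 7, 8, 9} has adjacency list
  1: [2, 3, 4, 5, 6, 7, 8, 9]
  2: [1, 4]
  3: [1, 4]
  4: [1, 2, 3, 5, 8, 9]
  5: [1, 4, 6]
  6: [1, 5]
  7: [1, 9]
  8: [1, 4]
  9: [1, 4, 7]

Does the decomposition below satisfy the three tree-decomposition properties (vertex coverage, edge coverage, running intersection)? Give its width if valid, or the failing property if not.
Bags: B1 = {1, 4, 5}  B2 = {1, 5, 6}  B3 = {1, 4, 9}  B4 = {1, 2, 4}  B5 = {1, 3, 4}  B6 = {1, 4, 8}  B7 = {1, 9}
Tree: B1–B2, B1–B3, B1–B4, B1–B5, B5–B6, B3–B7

A tree decomposition must satisfy three properties: every vertex lies in some bag; for every edge, both endpoints lie together in some bag; and for every vertex, the bags containing it form a connected subtree. Here vertex 7 appears in no bag, so the decomposition is invalid.

No — vertex 7 appears in no bag.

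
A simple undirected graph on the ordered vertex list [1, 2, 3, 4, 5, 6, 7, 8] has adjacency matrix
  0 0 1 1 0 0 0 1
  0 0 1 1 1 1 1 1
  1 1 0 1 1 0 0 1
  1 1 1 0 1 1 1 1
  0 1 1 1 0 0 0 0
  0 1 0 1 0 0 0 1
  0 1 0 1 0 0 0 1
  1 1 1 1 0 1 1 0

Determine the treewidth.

A width-3 tree decomposition is:
Bags: B1 = {1, 3, 4, 8}  B2 = {2, 3, 4, 8}  B3 = {2, 4, 7, 8}  B4 = {2, 4, 6, 8}  B5 = {2, 3, 4, 5}
Tree: B1–B2, B2–B3, B2–B4, B2–B5
Every bag has size at most 4, so the width is 4 − 1 = 3 and tw(G) ≤ 3. Conversely, {1, 3, 4, 8} is a clique of size 4, and the vertices of any clique must share a bag in every tree decomposition; so some bag has ≥ 4 vertices and tw(G) ≥ 3. Therefore the treewidth is 3.

3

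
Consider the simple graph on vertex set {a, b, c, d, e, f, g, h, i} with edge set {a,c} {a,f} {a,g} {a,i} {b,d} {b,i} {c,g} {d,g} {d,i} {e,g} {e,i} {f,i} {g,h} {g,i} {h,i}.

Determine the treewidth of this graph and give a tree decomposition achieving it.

The largest bag has 3 vertices, giving width 2; this decomposition certifies tw(G) ≤ 2. Conversely, {a, c, g} is a clique of size 3, and the vertices of any clique must share a bag in every tree decomposition; so some bag has ≥ 3 vertices and tw(G) ≥ 2. Hence tw(G) = 2 exactly.

Treewidth 2.
Bags: B1 = {d, g, i}  B2 = {b, d, i}  B3 = {a, g, i}  B4 = {a, c, g}  B5 = {e, g, i}  B6 = {a, f, i}  B7 = {g, h, i}
Tree: B1–B2, B1–B3, B3–B4, B3–B5, B3–B6, B1–B7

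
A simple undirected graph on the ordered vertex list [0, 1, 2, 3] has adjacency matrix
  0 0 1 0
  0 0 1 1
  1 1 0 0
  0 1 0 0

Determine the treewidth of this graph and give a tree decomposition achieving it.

Treewidth 1.
Bags: B1 = {0, 2}  B2 = {1, 2}  B3 = {1, 3}
Tree: B1–B2, B2–B3

Each bag holds 2 vertices, so the decomposition has width 1, which upper-bounds the treewidth. G has an edge, so its treewidth is at least 1. Therefore the treewidth is 1.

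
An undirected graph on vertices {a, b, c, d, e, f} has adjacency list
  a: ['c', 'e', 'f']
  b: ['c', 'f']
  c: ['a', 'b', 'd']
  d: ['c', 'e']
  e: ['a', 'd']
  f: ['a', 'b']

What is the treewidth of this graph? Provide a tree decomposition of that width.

Every bag has size at most 3, so the width is 3 − 1 = 2 and tw(G) ≤ 2. Since e–d–c–a–e is a cycle in G, G is not acyclic. Forests are exactly the graphs of treewidth ≤ 1, so tw(G) ≥ 2. The upper and lower bounds meet at 2, so that is the treewidth.

Treewidth 2.
One optimal decomposition is:
Bags: B1 = {a, d, e}  B2 = {a, c, d}  B3 = {a, c, f}  B4 = {b, c, f}
Tree: B1–B2, B2–B3, B3–B4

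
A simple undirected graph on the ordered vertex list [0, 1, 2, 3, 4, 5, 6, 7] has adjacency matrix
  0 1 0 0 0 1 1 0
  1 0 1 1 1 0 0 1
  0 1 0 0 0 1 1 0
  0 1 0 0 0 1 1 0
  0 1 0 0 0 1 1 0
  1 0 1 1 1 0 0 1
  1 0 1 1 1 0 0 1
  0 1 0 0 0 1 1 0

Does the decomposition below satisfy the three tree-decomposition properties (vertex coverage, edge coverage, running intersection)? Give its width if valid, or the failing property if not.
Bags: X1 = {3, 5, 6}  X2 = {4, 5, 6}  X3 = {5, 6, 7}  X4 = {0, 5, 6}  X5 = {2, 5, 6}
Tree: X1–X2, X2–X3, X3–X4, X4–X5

No — vertex 1 appears in no bag.

A tree decomposition must satisfy three properties: every vertex lies in some bag; for every edge, both endpoints lie together in some bag; and for every vertex, the bags containing it form a connected subtree. Here vertex 1 appears in no bag, so the decomposition is invalid.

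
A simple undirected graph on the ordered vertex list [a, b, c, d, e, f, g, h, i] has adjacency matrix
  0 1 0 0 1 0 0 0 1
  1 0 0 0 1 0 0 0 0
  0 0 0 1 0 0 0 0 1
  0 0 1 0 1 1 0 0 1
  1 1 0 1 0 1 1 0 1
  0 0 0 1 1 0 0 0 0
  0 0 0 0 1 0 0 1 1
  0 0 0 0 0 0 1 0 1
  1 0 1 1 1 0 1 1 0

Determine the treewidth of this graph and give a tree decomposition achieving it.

Treewidth 2.
Bags: B1 = {a, e, i}  B2 = {e, g, i}  B3 = {d, e, i}  B4 = {d, e, f}  B5 = {a, b, e}  B6 = {g, h, i}  B7 = {c, d, i}
Tree: B1–B2, B1–B3, B3–B4, B1–B5, B2–B6, B3–B7

Every bag has size at most 3, so the width is 3 − 1 = 2 and tw(G) ≤ 2. Conversely, {d, e, f} is a clique of size 3, and the vertices of any clique must share a bag in every tree decomposition; so some bag has ≥ 3 vertices and tw(G) ≥ 2. Combining the bounds, tw(G) = 2.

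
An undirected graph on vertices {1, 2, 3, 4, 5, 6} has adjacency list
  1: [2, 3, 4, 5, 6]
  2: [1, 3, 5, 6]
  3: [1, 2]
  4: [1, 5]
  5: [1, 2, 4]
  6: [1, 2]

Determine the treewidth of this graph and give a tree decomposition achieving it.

Treewidth 2.
One such decomposition:
Bags: B1 = {1, 2, 5}  B2 = {1, 4, 5}  B3 = {1, 2, 6}  B4 = {1, 2, 3}
Tree: B1–B2, B1–B3, B3–B4

Each bag holds 3 vertices, so the decomposition has width 2, which upper-bounds the treewidth. Conversely, {1, 2, 3} is a clique of size 3, and the vertices of any clique must share a bag in every tree decomposition; so some bag has ≥ 3 vertices and tw(G) ≥ 2. Therefore the treewidth is 2.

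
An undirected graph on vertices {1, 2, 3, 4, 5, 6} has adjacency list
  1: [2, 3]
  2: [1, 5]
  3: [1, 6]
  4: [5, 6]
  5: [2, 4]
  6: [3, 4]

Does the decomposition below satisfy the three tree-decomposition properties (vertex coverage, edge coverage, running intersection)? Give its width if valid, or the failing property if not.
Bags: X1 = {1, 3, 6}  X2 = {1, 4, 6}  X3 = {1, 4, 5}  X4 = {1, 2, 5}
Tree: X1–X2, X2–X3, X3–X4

Checking the three conditions: (i) the bags cover all of {1, 2, 3, 4, 5, 6}; (ii) for each edge, some bag contains both endpoints; (iii) the bags containing any fixed vertex form a subtree. All hold, so the decomposition is valid with width 3 − 1 = 2.

Yes; width 2.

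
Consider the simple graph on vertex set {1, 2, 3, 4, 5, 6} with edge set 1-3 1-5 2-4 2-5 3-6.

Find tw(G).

1

A width-1 tree decomposition is:
Bags: B1 = {3, 6}  B2 = {1, 3}  B3 = {1, 5}  B4 = {2, 5}  B5 = {2, 4}
Tree: B1–B2, B2–B3, B3–B4, B4–B5
Each bag holds 2 vertices, so the decomposition has width 1, which upper-bounds the treewidth. G has an edge, so its treewidth is at least 1. The upper and lower bounds meet at 1, so that is the treewidth.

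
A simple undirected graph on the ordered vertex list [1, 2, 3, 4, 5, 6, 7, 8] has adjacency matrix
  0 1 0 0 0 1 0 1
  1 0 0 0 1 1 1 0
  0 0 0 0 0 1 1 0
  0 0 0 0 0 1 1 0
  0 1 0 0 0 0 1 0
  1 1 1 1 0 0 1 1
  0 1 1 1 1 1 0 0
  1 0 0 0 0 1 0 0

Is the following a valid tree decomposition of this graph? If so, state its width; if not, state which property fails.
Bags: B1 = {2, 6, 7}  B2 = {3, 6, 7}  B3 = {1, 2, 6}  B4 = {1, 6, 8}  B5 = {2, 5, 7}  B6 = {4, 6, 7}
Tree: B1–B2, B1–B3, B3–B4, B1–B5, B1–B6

Every vertex of G appears in some bag (union = {1, 2, 3, 4, 5, 6, 7, 8}); every edge is covered by a bag; and for each vertex v the set of bags containing v is connected in the bag tree. The decomposition is therefore valid. The largest bag has 3 vertices, so the width is 2.

Yes; width 2.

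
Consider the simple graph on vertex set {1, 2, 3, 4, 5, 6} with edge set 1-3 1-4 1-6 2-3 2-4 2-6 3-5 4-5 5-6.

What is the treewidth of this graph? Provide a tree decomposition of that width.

Each bag holds 4 vertices, so the decomposition has width 3, which upper-bounds the treewidth. For the lower bound: the 4 vertex sets {5,6}, {2,3}, {4}, {1} are disjoint, each induces a connected subgraph, and every pair is joined by at least one edge of G. Contracting each set to a single vertex therefore yields K_{4} as a minor, and since treewidth is minor-monotone, tw(G) ≥ tw(K_{4}) = 3. The upper and lower bounds meet at 3, so that is the treewidth.

Treewidth 3.
One such decomposition:
Bags: B1 = {3, 4, 5, 6}  B2 = {2, 3, 4, 6}  B3 = {1, 3, 4, 6}
Tree: B1–B2, B2–B3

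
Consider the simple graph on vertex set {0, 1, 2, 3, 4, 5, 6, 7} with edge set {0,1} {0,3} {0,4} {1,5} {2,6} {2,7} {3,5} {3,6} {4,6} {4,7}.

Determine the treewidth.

2

A width-2 tree decomposition is:
Bags: B1 = {2, 4, 7}  B2 = {2, 4, 6}  B3 = {0, 4, 6}  B4 = {0, 3, 6}  B5 = {0, 1, 3}  B6 = {1, 3, 5}
Tree: B1–B2, B2–B3, B3–B4, B4–B5, B5–B6
Each bag holds 3 vertices, so the decomposition has width 2, which upper-bounds the treewidth. For the lower bound, G contains the cycle 7–2–6–4–7, so G is not a forest; only forests have treewidth ≤ 1, hence tw(G) ≥ 2. Combining the bounds, tw(G) = 2.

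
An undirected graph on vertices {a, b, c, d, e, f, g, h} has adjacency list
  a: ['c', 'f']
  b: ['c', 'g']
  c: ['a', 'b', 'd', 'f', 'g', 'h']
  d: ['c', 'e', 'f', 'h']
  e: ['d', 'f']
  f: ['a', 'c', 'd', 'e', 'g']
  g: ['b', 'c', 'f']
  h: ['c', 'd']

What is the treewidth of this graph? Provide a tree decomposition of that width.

The largest bag has 3 vertices, giving width 2; this decomposition certifies tw(G) ≤ 2. On the other hand G contains the 3-clique {d, e, f}. A clique must lie in a single bag of any decomposition, so no decomposition can have width below 2. Hence tw(G) = 2 exactly.

Treewidth 2.
One optimal decomposition is:
Bags: B1 = {a, c, f}  B2 = {c, f, g}  B3 = {c, d, f}  B4 = {c, d, h}  B5 = {d, e, f}  B6 = {b, c, g}
Tree: B1–B2, B2–B3, B3–B4, B3–B5, B2–B6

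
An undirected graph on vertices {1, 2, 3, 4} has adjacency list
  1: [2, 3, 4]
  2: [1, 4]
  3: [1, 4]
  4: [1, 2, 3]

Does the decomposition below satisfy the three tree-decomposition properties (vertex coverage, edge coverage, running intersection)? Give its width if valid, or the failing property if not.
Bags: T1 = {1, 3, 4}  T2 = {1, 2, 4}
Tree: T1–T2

Every vertex of G appears in some bag (union = {1, 2, 3, 4}); every edge is covered by a bag; and for each vertex v the set of bags containing v is connected in the bag tree. The decomposition is therefore valid. The largest bag has 3 vertices, so the width is 2.

Yes; width 2.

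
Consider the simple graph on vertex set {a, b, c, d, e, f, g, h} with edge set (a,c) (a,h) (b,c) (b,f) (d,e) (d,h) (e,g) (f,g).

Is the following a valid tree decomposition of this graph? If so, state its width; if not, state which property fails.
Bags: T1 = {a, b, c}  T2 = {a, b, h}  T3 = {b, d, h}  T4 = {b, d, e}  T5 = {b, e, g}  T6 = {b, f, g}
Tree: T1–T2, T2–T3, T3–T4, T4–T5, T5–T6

Yes; width 2.

Vertex coverage: the bags together contain {a, b, c, d, e, f, g, h}, the full vertex set. Edge coverage: each edge of G has both endpoints in at least one bag. Running intersection: for every vertex, the bags containing it form a connected subtree. All three properties hold, so this is a valid tree decomposition of width max|bag| − 1 = 2, and hence tw(G) ≤ 2.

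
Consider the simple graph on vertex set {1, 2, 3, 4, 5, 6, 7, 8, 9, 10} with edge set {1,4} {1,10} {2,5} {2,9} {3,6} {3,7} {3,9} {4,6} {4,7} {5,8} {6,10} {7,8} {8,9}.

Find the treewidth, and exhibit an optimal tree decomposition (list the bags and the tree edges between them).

Treewidth 2.
One optimal decomposition is:
Bags: B1 = {1, 6, 10}  B2 = {1, 4, 6}  B3 = {3, 4, 6}  B4 = {3, 4, 7}  B5 = {3, 7, 9}  B6 = {7, 8, 9}  B7 = {2, 8, 9}  B8 = {2, 5, 8}
Tree: B1–B2, B2–B3, B3–B4, B4–B5, B5–B6, B6–B7, B7–B8

Every bag has size at most 3, so the width is 3 − 1 = 2 and tw(G) ≤ 2. Since 10–1–4–6–10 is a cycle in G, G is not acyclic. Forests are exactly the graphs of treewidth ≤ 1, so tw(G) ≥ 2. The upper and lower bounds meet at 2, so that is the treewidth.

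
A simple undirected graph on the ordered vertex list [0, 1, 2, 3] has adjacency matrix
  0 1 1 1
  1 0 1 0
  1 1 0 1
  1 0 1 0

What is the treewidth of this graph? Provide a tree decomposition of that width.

Treewidth 2.
One optimal decomposition is:
Bags: B1 = {0, 1, 2}  B2 = {0, 2, 3}
Tree: B1–B2

Each bag holds 3 vertices, so the decomposition has width 2, which upper-bounds the treewidth. On the other hand G contains the 3-clique {0, 1, 2}. A clique must lie in a single bag of any decomposition, so no decomposition can have width below 2. The upper and lower bounds meet at 2, so that is the treewidth.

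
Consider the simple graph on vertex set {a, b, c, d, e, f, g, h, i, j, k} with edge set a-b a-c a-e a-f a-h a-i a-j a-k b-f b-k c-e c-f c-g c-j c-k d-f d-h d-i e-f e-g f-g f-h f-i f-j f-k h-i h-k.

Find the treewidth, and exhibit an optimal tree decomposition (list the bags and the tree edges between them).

Every bag has size at most 4, so the width is 4 − 1 = 3 and tw(G) ≤ 3. On the other hand G contains the 4-clique {d, f, h, i}. A clique must lie in a single bag of any decomposition, so no decomposition can have width below 3. Combining the bounds, tw(G) = 3.

Treewidth 3.
One such decomposition:
Bags: B1 = {a, f, h, k}  B2 = {a, c, f, k}  B3 = {a, b, f, k}  B4 = {a, f, h, i}  B5 = {a, c, e, f}  B6 = {c, e, f, g}  B7 = {d, f, h, i}  B8 = {a, c, f, j}
Tree: B1–B2, B1–B3, B1–B4, B2–B5, B5–B6, B4–B7, B5–B8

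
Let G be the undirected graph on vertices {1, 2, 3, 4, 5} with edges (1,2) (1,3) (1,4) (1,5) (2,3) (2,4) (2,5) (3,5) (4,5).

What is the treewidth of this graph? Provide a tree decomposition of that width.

Treewidth 3.
One such decomposition:
Bags: B1 = {1, 2, 4, 5}  B2 = {1, 2, 3, 5}
Tree: B1–B2

Each bag holds 4 vertices, so the decomposition has width 3, which upper-bounds the treewidth. Conversely, {1, 2, 3, 5} is a clique of size 4, and the vertices of any clique must share a bag in every tree decomposition; so some bag has ≥ 4 vertices and tw(G) ≥ 3. Hence tw(G) = 3 exactly.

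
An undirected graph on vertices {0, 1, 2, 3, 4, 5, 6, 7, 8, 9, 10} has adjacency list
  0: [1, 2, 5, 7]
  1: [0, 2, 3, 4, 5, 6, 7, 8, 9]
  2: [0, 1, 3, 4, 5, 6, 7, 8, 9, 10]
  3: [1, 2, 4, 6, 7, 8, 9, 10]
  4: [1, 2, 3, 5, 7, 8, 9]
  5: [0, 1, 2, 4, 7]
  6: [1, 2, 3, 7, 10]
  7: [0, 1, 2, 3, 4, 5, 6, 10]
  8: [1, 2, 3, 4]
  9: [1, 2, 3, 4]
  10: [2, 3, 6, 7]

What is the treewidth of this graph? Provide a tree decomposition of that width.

Treewidth 4.
Bags: B1 = {0, 1, 2, 5, 7}  B2 = {1, 2, 4, 5, 7}  B3 = {1, 2, 3, 4, 7}  B4 = {1, 2, 3, 4, 9}  B5 = {1, 2, 3, 6, 7}  B6 = {2, 3, 6, 7, 10}  B7 = {1, 2, 3, 4, 8}
Tree: B1–B2, B2–B3, B3–B4, B3–B5, B5–B6, B3–B7

Each bag holds 5 vertices, so the decomposition has width 4, which upper-bounds the treewidth. Conversely, {0, 1, 2, 5, 7} is a clique of size 5, and the vertices of any clique must share a bag in every tree decomposition; so some bag has ≥ 5 vertices and tw(G) ≥ 4. Combining the bounds, tw(G) = 4.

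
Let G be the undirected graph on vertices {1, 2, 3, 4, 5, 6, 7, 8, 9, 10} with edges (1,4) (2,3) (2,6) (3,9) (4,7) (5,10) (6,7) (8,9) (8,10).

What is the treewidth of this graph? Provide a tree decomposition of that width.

Treewidth 1.
One such decomposition:
Bags: B1 = {5, 10}  B2 = {8, 10}  B3 = {8, 9}  B4 = {3, 9}  B5 = {2, 3}  B6 = {2, 6}  B7 = {6, 7}  B8 = {4, 7}  B9 = {1, 4}
Tree: B1–B2, B2–B3, B3–B4, B4–B5, B5–B6, B6–B7, B7–B8, B8–B9

The largest bag has 2 vertices, giving width 1; this decomposition certifies tw(G) ≤ 1. Any graph with an edge has treewidth ≥ 1, and G has the edge 5–10. The upper and lower bounds meet at 1, so that is the treewidth.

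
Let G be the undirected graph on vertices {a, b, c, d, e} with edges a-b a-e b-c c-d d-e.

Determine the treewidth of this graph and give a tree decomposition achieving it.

The largest bag has 3 vertices, giving width 2; this decomposition certifies tw(G) ≤ 2. The edges a–e–d–c–b–a form a cycle, so G is not a tree and its treewidth is at least 2. The upper and lower bounds meet at 2, so that is the treewidth.

Treewidth 2.
One optimal decomposition is:
Bags: B1 = {a, d, e}  B2 = {a, c, d}  B3 = {a, b, c}
Tree: B1–B2, B2–B3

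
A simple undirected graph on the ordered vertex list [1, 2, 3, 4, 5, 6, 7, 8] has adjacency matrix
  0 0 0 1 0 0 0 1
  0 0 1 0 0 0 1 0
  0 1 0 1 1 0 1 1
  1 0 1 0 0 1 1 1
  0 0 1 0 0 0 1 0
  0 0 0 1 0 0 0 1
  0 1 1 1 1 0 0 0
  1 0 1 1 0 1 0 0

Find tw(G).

A width-2 tree decomposition is:
Bags: B1 = {2, 3, 7}  B2 = {3, 4, 7}  B3 = {3, 4, 8}  B4 = {3, 5, 7}  B5 = {4, 6, 8}  B6 = {1, 4, 8}
Tree: B1–B2, B2–B3, B1–B4, B3–B5, B5–B6
Every bag has size at most 3, so the width is 3 − 1 = 2 and tw(G) ≤ 2. Conversely, {1, 4, 8} is a clique of size 3, and the vertices of any clique must share a bag in every tree decomposition; so some bag has ≥ 3 vertices and tw(G) ≥ 2. The upper and lower bounds meet at 2, so that is the treewidth.

2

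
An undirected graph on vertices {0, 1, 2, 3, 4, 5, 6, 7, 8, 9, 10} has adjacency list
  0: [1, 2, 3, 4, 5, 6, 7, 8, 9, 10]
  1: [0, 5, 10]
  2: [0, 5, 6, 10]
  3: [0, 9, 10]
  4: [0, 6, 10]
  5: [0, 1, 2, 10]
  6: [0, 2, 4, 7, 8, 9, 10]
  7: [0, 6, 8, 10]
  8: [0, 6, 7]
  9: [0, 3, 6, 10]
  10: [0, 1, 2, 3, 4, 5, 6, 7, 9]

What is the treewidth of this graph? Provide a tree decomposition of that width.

Treewidth 3.
Bags: B1 = {0, 2, 6, 10}  B2 = {0, 4, 6, 10}  B3 = {0, 6, 9, 10}  B4 = {0, 3, 9, 10}  B5 = {0, 6, 7, 10}  B6 = {0, 2, 5, 10}  B7 = {0, 6, 7, 8}  B8 = {0, 1, 5, 10}
Tree: B1–B2, B1–B3, B3–B4, B1–B5, B1–B6, B5–B7, B6–B8

The largest bag has 4 vertices, giving width 3; this decomposition certifies tw(G) ≤ 3. On the other hand G contains the 4-clique {0, 6, 7, 8}. A clique must lie in a single bag of any decomposition, so no decomposition can have width below 3. Hence tw(G) = 3 exactly.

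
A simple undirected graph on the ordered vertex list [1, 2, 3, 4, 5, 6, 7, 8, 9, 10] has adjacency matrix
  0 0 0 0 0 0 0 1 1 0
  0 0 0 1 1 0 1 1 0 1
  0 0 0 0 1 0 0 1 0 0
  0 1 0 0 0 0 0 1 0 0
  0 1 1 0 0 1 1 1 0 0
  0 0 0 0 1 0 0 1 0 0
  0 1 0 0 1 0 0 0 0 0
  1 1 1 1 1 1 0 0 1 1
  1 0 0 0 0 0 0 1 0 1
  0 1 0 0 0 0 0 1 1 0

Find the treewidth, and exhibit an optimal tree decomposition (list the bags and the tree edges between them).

Each bag holds 3 vertices, so the decomposition has width 2, which upper-bounds the treewidth. On the other hand G contains the 3-clique {1, 8, 9}. A clique must lie in a single bag of any decomposition, so no decomposition can have width below 2. Therefore the treewidth is 2.

Treewidth 2.
Bags: B1 = {2, 8, 10}  B2 = {2, 5, 8}  B3 = {8, 9, 10}  B4 = {2, 5, 7}  B5 = {1, 8, 9}  B6 = {3, 5, 8}  B7 = {2, 4, 8}  B8 = {5, 6, 8}
Tree: B1–B2, B1–B3, B2–B4, B3–B5, B2–B6, B2–B7, B2–B8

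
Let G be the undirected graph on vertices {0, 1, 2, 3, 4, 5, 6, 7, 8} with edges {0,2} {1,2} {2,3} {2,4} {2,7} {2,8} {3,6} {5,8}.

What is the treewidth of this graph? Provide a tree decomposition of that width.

Treewidth 1.
One optimal decomposition is:
Bags: B1 = {2, 8}  B2 = {2, 3}  B3 = {0, 2}  B4 = {5, 8}  B5 = {2, 4}  B6 = {3, 6}  B7 = {1, 2}  B8 = {2, 7}
Tree: B1–B2, B1–B3, B1–B4, B2–B5, B2–B6, B5–B7, B7–B8

Each bag holds 2 vertices, so the decomposition has width 1, which upper-bounds the treewidth. Any graph with an edge has treewidth ≥ 1, and G has the edge 2–8. Combining the bounds, tw(G) = 1.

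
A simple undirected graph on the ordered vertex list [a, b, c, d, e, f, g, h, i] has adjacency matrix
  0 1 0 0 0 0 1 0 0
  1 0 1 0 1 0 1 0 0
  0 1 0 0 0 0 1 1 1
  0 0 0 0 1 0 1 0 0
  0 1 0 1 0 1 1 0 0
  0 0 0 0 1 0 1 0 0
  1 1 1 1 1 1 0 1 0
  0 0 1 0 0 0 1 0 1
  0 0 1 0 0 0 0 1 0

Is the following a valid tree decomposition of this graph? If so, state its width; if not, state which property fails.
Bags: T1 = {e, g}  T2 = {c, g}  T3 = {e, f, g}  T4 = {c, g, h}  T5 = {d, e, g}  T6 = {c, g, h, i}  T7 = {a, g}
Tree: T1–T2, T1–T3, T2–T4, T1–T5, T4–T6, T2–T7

No — vertex b appears in no bag.

A tree decomposition must satisfy three properties: every vertex lies in some bag; for every edge, both endpoints lie together in some bag; and for every vertex, the bags containing it form a connected subtree. Here vertex b appears in no bag, so the decomposition is invalid.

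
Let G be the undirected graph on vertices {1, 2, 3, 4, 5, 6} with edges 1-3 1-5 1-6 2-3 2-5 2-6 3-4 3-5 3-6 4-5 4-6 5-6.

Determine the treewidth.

3

A width-3 tree decomposition is:
Bags: B1 = {2, 3, 5, 6}  B2 = {3, 4, 5, 6}  B3 = {1, 3, 5, 6}
Tree: B1–B2, B1–B3
Every bag has size at most 4, so the width is 4 − 1 = 3 and tw(G) ≤ 3. On the other hand G contains the 4-clique {1, 3, 5, 6}. A clique must lie in a single bag of any decomposition, so no decomposition can have width below 3. Therefore the treewidth is 3.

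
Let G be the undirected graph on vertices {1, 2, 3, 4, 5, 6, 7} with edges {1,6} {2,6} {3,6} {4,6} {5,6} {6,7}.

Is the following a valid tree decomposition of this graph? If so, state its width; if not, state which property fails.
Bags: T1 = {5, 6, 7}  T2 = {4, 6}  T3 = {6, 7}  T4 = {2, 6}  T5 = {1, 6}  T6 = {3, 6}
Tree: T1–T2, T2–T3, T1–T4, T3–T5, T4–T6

No — bags containing vertex 7 are not connected in the tree.

A tree decomposition must satisfy three properties: every vertex lies in some bag; for every edge, both endpoints lie together in some bag; and for every vertex, the bags containing it form a connected subtree. Here bags containing vertex 7 are not connected in the tree, so the decomposition is invalid.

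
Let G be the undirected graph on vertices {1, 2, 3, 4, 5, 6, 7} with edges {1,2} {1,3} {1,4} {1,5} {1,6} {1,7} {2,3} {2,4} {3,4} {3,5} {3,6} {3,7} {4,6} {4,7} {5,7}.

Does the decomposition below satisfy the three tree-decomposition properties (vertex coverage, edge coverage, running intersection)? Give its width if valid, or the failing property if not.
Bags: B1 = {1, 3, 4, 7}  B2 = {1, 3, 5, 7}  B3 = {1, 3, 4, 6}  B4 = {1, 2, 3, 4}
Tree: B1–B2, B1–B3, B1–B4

Checking the three conditions: (i) the bags cover all of {1, 2, 3, 4, 5, 6, 7}; (ii) for each edge, some bag contains both endpoints; (iii) the bags containing any fixed vertex form a subtree. All hold, so the decomposition is valid with width 4 − 1 = 3.

Yes; width 3.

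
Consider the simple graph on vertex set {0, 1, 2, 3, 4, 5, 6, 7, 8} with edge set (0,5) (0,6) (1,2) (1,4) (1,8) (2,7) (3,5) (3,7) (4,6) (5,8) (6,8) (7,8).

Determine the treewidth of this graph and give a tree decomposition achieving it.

Each bag holds 4 vertices, so the decomposition has width 3, which upper-bounds the treewidth. For the lower bound: the 4 vertex sets {0,4,6}, {1}, {8}, {2,3,5,7} are disjoint, each induces a connected subgraph, and every pair is joined by at least one edge of G. Contracting each set to a single vertex therefore yields K_{4} as a minor, and since treewidth is minor-monotone, tw(G) ≥ tw(K_{4}) = 3. Therefore the treewidth is 3.

Treewidth 3.
One optimal decomposition is:
Bags: B1 = {0, 1, 4, 6}  B2 = {0, 1, 6, 8}  B3 = {0, 1, 5, 8}  B4 = {1, 2, 5, 8}  B5 = {2, 5, 7, 8}  B6 = {2, 3, 5, 7}
Tree: B1–B2, B2–B3, B3–B4, B4–B5, B5–B6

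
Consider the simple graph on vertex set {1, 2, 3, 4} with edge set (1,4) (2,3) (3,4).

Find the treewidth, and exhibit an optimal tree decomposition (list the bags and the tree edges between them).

Each bag holds 2 vertices, so the decomposition has width 1, which upper-bounds the treewidth. Since G has at least one edge (e.g. 3–2), it is not an edgeless graph, so tw(G) ≥ 1. Hence tw(G) = 1 exactly.

Treewidth 1.
Bags: B1 = {2, 3}  B2 = {3, 4}  B3 = {1, 4}
Tree: B1–B2, B2–B3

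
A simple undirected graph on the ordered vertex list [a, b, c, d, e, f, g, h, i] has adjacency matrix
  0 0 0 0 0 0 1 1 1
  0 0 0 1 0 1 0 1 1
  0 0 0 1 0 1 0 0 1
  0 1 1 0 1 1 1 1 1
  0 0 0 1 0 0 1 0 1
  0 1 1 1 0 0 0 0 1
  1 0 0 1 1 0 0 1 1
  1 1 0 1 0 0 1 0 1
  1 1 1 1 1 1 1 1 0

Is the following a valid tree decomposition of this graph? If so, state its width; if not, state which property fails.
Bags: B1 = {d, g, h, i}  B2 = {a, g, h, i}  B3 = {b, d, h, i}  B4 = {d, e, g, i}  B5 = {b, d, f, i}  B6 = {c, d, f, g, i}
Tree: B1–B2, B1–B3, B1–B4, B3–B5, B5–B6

A tree decomposition must satisfy three properties: every vertex lies in some bag; for every edge, both endpoints lie together in some bag; and for every vertex, the bags containing it form a connected subtree. Here bags containing vertex g are not connected in the tree, so the decomposition is invalid.

No — bags containing vertex g are not connected in the tree.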